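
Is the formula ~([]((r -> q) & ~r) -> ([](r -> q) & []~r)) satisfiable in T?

No, unsatisfiable

1. ~([]((r -> q) & ~r) -> ([](r -> q) & []~r)), 0
2. []((r -> q) & ~r), 0
3. ~([](r -> q) & []~r), 0
4. (r -> q) & ~r, 0
5. r -> q, 0
6. ~r, 0
7. ~[](r -> q), 0
8. q, 0
9. ~(r -> q), 1
10. r, 1
11. ~q, 1
12. (r -> q) & ~r, 1
13. r -> q, 1
14. ~r, 1
Accessibility: 0R0, 0R1, 1R1
Branch closes: r and ~r both at 1.
(One branch shown.) All branches close.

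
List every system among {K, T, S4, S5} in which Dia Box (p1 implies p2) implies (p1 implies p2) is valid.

S5

S4-tableau for the negation not (Dia Box (p1 implies p2) implies (p1 implies p2)):
1. not (Dia Box (p1 implies p2) implies (p1 implies p2)), u
2. Dia Box (p1 implies p2), u
3. not (p1 implies p2), u
4. p1, u
5. not p2, u
6. Box (p1 implies p2), v
7. p1 implies p2, v
8. p2, v
Accessibility: uRu, uRv, vRv
Complete open branch: countermodel on an S4-frame, so not valid in S4, nor in K, T (the same frame is also a K-frame and a T-frame).
S5-tableau for the negation not (Dia Box (p1 implies p2) implies (p1 implies p2)):
1. not (Dia Box (p1 implies p2) implies (p1 implies p2)), u
2. Dia Box (p1 implies p2), u
3. not (p1 implies p2), u
4. p1, u
5. not p2, u
6. Box (p1 implies p2), v
7. p1 implies p2, u
8. p1 implies p2, v
9. p2, u
Accessibility: uRu, uRv, vRu, vRv
Branch closes: p2 and not p2 both at u.
Every branch closes (one shown): valid in S5.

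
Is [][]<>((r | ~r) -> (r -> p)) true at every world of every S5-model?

Tableau for the negation ~[][]<>((r | ~r) -> (r -> p)):
1. ~[][]<>((r | ~r) -> (r -> p)), u
2. ~[]<>((r | ~r) -> (r -> p)), v
3. ~<>((r | ~r) -> (r -> p)), w
4. ~((r | ~r) -> (r -> p)), u
5. r | ~r, u
6. ~(r -> p), u
7. r, u
8. ~p, u
9. ~((r | ~r) -> (r -> p)), v
10. r | ~r, v
11. ~(r -> p), v
12. r, v
13. ~p, v
14. ~((r | ~r) -> (r -> p)), w
15. r | ~r, w
16. ~(r -> p), w
17. r, w
18. ~p, w
Accessibility: uRu, uRv, uRw, vRu, vRv, vRw, wRu, wRv, wRw
The negation has an open branch (countermodel exists).

No, not valid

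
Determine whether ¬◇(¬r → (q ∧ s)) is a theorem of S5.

Tableau for the negation ◇(¬r → (q ∧ s)):
1. ◇(¬r → (q ∧ s)), u
2. ¬r → (q ∧ s), v
3. q ∧ s, v
4. q, v
5. s, v
Accessibility: uRu, uRv, vRu, vRv
The negation has an open branch (countermodel exists).

Invalid (countermodel exists)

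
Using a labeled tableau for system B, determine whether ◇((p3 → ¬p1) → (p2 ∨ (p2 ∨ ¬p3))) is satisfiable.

1. ◇((p3 → ¬p1) → (p2 ∨ (p2 ∨ ¬p3))), u
2. (p3 → ¬p1) → (p2 ∨ (p2 ∨ ¬p3)), v   [◇-rule on 1: fresh world v, uRv]
3. p2 ∨ (p2 ∨ ¬p3), v   [→-rule on 2 (branches; this branch)]
4. p2 ∨ ¬p3, v   [∨-rule on 3 (branches; this branch)]
5. ¬p3, v   [∨-rule on 4 (branches; this branch)]
Accessibility: uRu, uRv, vRu, vRv

Satisfiable (open branch found)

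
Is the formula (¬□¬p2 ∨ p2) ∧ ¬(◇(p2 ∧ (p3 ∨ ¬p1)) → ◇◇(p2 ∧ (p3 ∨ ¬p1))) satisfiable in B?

Unsatisfiable (every branch closes)

1. (¬□¬p2 ∨ p2) ∧ ¬(◇(p2 ∧ (p3 ∨ ¬p1)) → ◇◇(p2 ∧ (p3 ∨ ¬p1))), w0
2. ¬□¬p2 ∨ p2, w0
3. ¬(◇(p2 ∧ (p3 ∨ ¬p1)) → ◇◇(p2 ∧ (p3 ∨ ¬p1))), w0
4. ◇(p2 ∧ (p3 ∨ ¬p1)), w0
5. ¬◇◇(p2 ∧ (p3 ∨ ¬p1)), w0
6. ¬◇(p2 ∧ (p3 ∨ ¬p1)), w0
7. ¬(p2 ∧ (p3 ∨ ¬p1)), w0
8. p2, w0
9. ¬(p3 ∨ ¬p1), w0
10. ¬p3, w0
11. p1, w0
12. p2 ∧ (p3 ∨ ¬p1), w1
13. p2, w1
14. p3 ∨ ¬p1, w1
15. ¬◇(p2 ∧ (p3 ∨ ¬p1)), w1
16. ¬(p2 ∧ (p3 ∨ ¬p1)), w1
17. ¬p1, w1
18. ¬(p3 ∨ ¬p1), w1
19. ¬p3, w1
20. p1, w1
Accessibility: w0Rw0, w0Rw1, w1Rw0, w1Rw1
Branch closes: p1 and ¬p1 both at w1.
(One branch shown.) All branches close.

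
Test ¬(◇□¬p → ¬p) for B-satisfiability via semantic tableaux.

1. ¬(◇□¬p → ¬p), 0
2. ◇□¬p, 0
3. p, 0
4. □¬p, 1
5. ¬p, 0
Accessibility: 0R0, 0R1, 1R0, 1R1
Branch closes: p and ¬p both at 0.
All branches of the tableau close; one closing branch shown above.

No, unsatisfiable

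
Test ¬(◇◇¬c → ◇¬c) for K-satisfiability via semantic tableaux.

Satisfiable

1. ¬(◇◇¬c → ◇¬c), w0
2. ◇◇¬c, w0
3. ¬◇¬c, w0
4. ◇¬c, w1
5. c, w1
6. ¬c, w2
Accessibility: w0Rw1, w1Rw2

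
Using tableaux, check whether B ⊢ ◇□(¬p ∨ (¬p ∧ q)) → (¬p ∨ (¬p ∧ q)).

Tableau for the negation ¬(◇□(¬p ∨ (¬p ∧ q)) → (¬p ∨ (¬p ∧ q))):
1. ¬(◇□(¬p ∨ (¬p ∧ q)) → (¬p ∨ (¬p ∧ q))), u
2. ◇□(¬p ∨ (¬p ∧ q)), u   [¬→-rule on 1]
3. ¬(¬p ∨ (¬p ∧ q)), u   [¬→-rule on 1]
4. p, u   [¬∨-rule on 3]
5. ¬(¬p ∧ q), u   [¬∨-rule on 3]
6. ¬q, u   [¬∧-rule on 5 (branches; this branch)]
7. □(¬p ∨ (¬p ∧ q)), v   [◇-rule on 2: fresh world v, uRv]
8. ¬p ∨ (¬p ∧ q), u   [□-rule on 7 via vRu]
9. ¬p ∨ (¬p ∧ q), v   [□-rule on 7 via vRv]
10. ¬p ∧ q, u   [∨-rule on 8 (branches; this branch)]
11. ¬p, u   [∧-rule on 10]
12. q, u   [∧-rule on 10]
Accessibility: uRu, uRv, vRu, vRv
Branch closes: p and ¬p both at u.
All branches of the negation close; one closing branch shown above.

Valid in B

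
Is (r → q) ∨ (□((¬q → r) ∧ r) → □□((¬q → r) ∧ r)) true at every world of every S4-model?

Tableau for the negation ¬((r → q) ∨ (□((¬q → r) ∧ r) → □□((¬q → r) ∧ r))):
1. ¬((r → q) ∨ (□((¬q → r) ∧ r) → □□((¬q → r) ∧ r))), w0
2. ¬(r → q), w0   [¬∨-rule on 1]
3. ¬(□((¬q → r) ∧ r) → □□((¬q → r) ∧ r)), w0   [¬∨-rule on 1]
4. r, w0   [¬→-rule on 2]
5. ¬q, w0   [¬→-rule on 2]
6. □((¬q → r) ∧ r), w0   [¬→-rule on 3]
7. ¬□□((¬q → r) ∧ r), w0   [¬→-rule on 3]
8. (¬q → r) ∧ r, w0   [□-rule on 6 via w0Rw0]
9. ¬q → r, w0   [∧-rule on 8]
10. ¬□((¬q → r) ∧ r), w1   [¬□-rule on 7: fresh world w1, w0Rw1]
11. (¬q → r) ∧ r, w1   [□-rule on 6 via w0Rw1]
12. ¬q → r, w1   [∧-rule on 11]
13. r, w1   [∧-rule on 11]
14. ¬((¬q → r) ∧ r), w2   [¬□-rule on 10: fresh world w2, w1Rw2]
15. (¬q → r) ∧ r, w2   [□-rule on 6 via w0Rw2]
16. ¬q → r, w2   [∧-rule on 15]
17. r, w2   [∧-rule on 15]
18. ¬(¬q → r), w2   [¬∧-rule on 14 (branches; this branch)]
19. ¬q, w2   [¬→-rule on 18]
20. ¬r, w2   [¬→-rule on 18]
Accessibility: w0Rw0, w0Rw1, w0Rw2, w1Rw1, w1Rw2, w2Rw2
Branch closes: r and ¬r both at w2.
Every branch of the negation's tableau closes; the branch above is one of them.

Yes, valid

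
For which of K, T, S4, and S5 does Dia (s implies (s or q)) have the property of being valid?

T, S4, S5

K-tableau for the negation not Dia (s implies (s or q)):
1. not Dia (s implies (s or q)), u
Complete open branch: countermodel on a K-frame, so not valid in K.
T-tableau for the negation not Dia (s implies (s or q)):
1. not Dia (s implies (s or q)), u
2. not (s implies (s or q)), u   [neg-Dia-rule on 1 via uRu]
3. s, u   [neg-implies-rule on 2]
4. not (s or q), u   [neg-implies-rule on 2]
5. not s, u   [neg-or-rule on 4]
6. not q, u   [neg-or-rule on 4]
Accessibility: uRu
Branch closes: s and not s both at u.
Every branch closes (one shown): valid in T, hence also in S4, S5 (every theorem of T is a theorem of S4 and S5).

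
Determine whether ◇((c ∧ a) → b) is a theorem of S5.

Not valid

Tableau for the negation ¬◇((c ∧ a) → b):
1. ¬◇((c ∧ a) → b), u
2. ¬((c ∧ a) → b), u   [¬◇-rule on 1 via uRu]
3. c ∧ a, u   [¬→-rule on 2]
4. ¬b, u   [¬→-rule on 2]
5. c, u   [∧-rule on 3]
6. a, u   [∧-rule on 3]
Accessibility: uRu
The negation has an open branch (countermodel exists).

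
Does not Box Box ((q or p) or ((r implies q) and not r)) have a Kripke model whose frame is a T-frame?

1. not Box Box ((q or p) or ((r implies q) and not r)), w0
2. not Box ((q or p) or ((r implies q) and not r)), w1
3. not ((q or p) or ((r implies q) and not r)), w2
4. not (q or p), w2
5. not ((r implies q) and not r), w2
6. not q, w2
7. not p, w2
8. r, w2
Accessibility: w0Rw0, w0Rw1, w1Rw1, w1Rw2, w2Rw2

Yes, satisfiable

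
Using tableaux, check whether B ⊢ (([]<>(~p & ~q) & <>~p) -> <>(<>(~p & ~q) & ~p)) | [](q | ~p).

Tableau for the negation ~((([]<>(~p & ~q) & <>~p) -> <>(<>(~p & ~q) & ~p)) | [](q | ~p)):
1. ~((([]<>(~p & ~q) & <>~p) -> <>(<>(~p & ~q) & ~p)) | [](q | ~p)), w0
2. ~(([]<>(~p & ~q) & <>~p) -> <>(<>(~p & ~q) & ~p)), w0
3. ~[](q | ~p), w0
4. []<>(~p & ~q) & <>~p, w0
5. ~<>(<>(~p & ~q) & ~p), w0
6. []<>(~p & ~q), w0
7. <>~p, w0
8. ~(<>(~p & ~q) & ~p), w0
9. <>(~p & ~q), w0
10. p, w0
11. ~(q | ~p), w1
12. ~q, w1
13. p, w1
14. ~(<>(~p & ~q) & ~p), w1
15. <>(~p & ~q), w1
16. ~<>(~p & ~q), w1
17. ~(~p & ~q), w0
18. ~(~p & ~q), w1
19. q, w0
20. ~p, w2
21. ~(<>(~p & ~q) & ~p), w2
22. <>(~p & ~q), w2
23. ~<>(~p & ~q), w2
24. ~(~p & ~q), w2
25. q, w2
26. ~p & ~q, w3
27. ~p, w3
28. ~q, w3
29. ~(<>(~p & ~q) & ~p), w3
30. <>(~p & ~q), w3
31. ~<>(~p & ~q), w3
32. ~(~p & ~q), w3
33. q, w3
Accessibility: w0Rw0, w0Rw1, w0Rw2, w0Rw3, w1Rw0, w1Rw1, w2Rw0, w2Rw2, w3Rw0, w3Rw3
Branch closes: q and ~q both at w3.
Every branch of the negation's tableau closes; the branch above is one of them.

Valid in B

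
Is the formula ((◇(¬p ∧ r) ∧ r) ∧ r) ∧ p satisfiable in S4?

1. ((◇(¬p ∧ r) ∧ r) ∧ r) ∧ p, w0
2. (◇(¬p ∧ r) ∧ r) ∧ r, w0   [∧-rule on 1]
3. p, w0   [∧-rule on 1]
4. ◇(¬p ∧ r) ∧ r, w0   [∧-rule on 2]
5. r, w0   [∧-rule on 2]
6. ◇(¬p ∧ r), w0   [∧-rule on 4]
7. ¬p ∧ r, w1   [◇-rule on 6: fresh world w1, w0Rw1]
8. ¬p, w1   [∧-rule on 7]
9. r, w1   [∧-rule on 7]
Accessibility: w0Rw0, w0Rw1, w1Rw1

Yes, satisfiable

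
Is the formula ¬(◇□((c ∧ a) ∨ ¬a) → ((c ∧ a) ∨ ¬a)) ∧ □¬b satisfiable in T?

1. ¬(◇□((c ∧ a) ∨ ¬a) → ((c ∧ a) ∨ ¬a)) ∧ □¬b, u
2. ¬(◇□((c ∧ a) ∨ ¬a) → ((c ∧ a) ∨ ¬a)), u   [∧-rule on 1]
3. □¬b, u   [∧-rule on 1]
4. ◇□((c ∧ a) ∨ ¬a), u   [¬→-rule on 2]
5. ¬((c ∧ a) ∨ ¬a), u   [¬→-rule on 2]
6. ¬(c ∧ a), u   [¬∨-rule on 5]
7. a, u   [¬∨-rule on 5]
8. ¬b, u   [□-rule on 3 via uRu]
9. ¬c, u   [¬∧-rule on 6 (branches; this branch)]
10. □((c ∧ a) ∨ ¬a), v   [◇-rule on 4: fresh world v, uRv]
11. ¬b, v   [□-rule on 3 via uRv]
12. (c ∧ a) ∨ ¬a, v   [□-rule on 10 via vRv]
13. ¬a, v   [∨-rule on 12 (branches; this branch)]
Accessibility: uRu, uRv, vRv

Satisfiable (open branch found)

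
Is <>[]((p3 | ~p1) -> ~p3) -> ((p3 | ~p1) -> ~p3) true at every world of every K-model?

Tableau for the negation ~(<>[]((p3 | ~p1) -> ~p3) -> ((p3 | ~p1) -> ~p3)):
1. ~(<>[]((p3 | ~p1) -> ~p3) -> ((p3 | ~p1) -> ~p3)), w0
2. <>[]((p3 | ~p1) -> ~p3), w0
3. ~((p3 | ~p1) -> ~p3), w0
4. p3 | ~p1, w0
5. p3, w0
6. ~p1, w0
7. []((p3 | ~p1) -> ~p3), w1
Accessibility: w0Rw1
The negation has an open branch (countermodel exists).

Invalid (countermodel exists)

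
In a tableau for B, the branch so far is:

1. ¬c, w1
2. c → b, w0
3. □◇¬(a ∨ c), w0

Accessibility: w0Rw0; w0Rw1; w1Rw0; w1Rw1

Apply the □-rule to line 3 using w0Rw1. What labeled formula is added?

◇¬(a ∨ c), w1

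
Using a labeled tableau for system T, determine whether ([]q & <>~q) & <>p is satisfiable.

1. ([]q & <>~q) & <>p, u
2. []q & <>~q, u   [&-rule on 1]
3. <>p, u   [&-rule on 1]
4. []q, u   [&-rule on 2]
5. <>~q, u   [&-rule on 2]
6. q, u   [[]-rule on 4 via uRu]
7. p, v   [<>-rule on 3: fresh world v, uRv]
8. q, v   [[]-rule on 4 via uRv]
9. ~q, w   [<>-rule on 5: fresh world w, uRw]
10. q, w   [[]-rule on 4 via uRw]
Accessibility: uRu, uRv, uRw, vRv, wRw
Branch closes: q and ~q both at w.
(One branch shown.) All branches close.

Unsatisfiable (every branch closes)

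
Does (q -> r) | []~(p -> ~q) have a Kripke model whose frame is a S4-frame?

1. (q -> r) | []~(p -> ~q), u
2. []~(p -> ~q), u
3. ~(p -> ~q), u
4. p, u
5. q, u
Accessibility: uRu

Satisfiable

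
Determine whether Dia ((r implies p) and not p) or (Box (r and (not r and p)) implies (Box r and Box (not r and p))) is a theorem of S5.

Tableau for the negation not (Dia ((r implies p) and not p) or (Box (r and (not r and p)) implies (Box r and Box (not r and p)))):
1. not (Dia ((r implies p) and not p) or (Box (r and (not r and p)) implies (Box r and Box (not r and p)))), u
2. not Dia ((r implies p) and not p), u
3. not (Box (r and (not r and p)) implies (Box r and Box (not r and p))), u
4. Box (r and (not r and p)), u
5. not (Box r and Box (not r and p)), u
6. not ((r implies p) and not p), u
7. r and (not r and p), u
8. r, u
9. not r and p, u
10. not r, u
11. p, u
Accessibility: uRu
Branch closes: r and not r both at u.
Every branch of the negation's tableau closes; the branch above is one of them.

Valid in S5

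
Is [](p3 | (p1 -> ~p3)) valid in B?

Valid in B

Tableau for the negation ~[](p3 | (p1 -> ~p3)):
1. ~[](p3 | (p1 -> ~p3)), 0
2. ~(p3 | (p1 -> ~p3)), 1
3. ~p3, 1
4. ~(p1 -> ~p3), 1
5. p1, 1
6. p3, 1
Accessibility: 0R0, 0R1, 1R0, 1R1
Branch closes: p3 and ~p3 both at 1.
Every branch of the negation's tableau closes; the branch above is one of them.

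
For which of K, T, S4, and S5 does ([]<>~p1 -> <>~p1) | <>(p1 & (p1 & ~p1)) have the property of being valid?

K-tableau for the negation ~(([]<>~p1 -> <>~p1) | <>(p1 & (p1 & ~p1))):
1. ~(([]<>~p1 -> <>~p1) | <>(p1 & (p1 & ~p1))), w0
2. ~([]<>~p1 -> <>~p1), w0
3. ~<>(p1 & (p1 & ~p1)), w0
4. []<>~p1, w0
5. ~<>~p1, w0
Complete open branch: countermodel on a K-frame, so not valid in K.
T-tableau for the negation ~(([]<>~p1 -> <>~p1) | <>(p1 & (p1 & ~p1))):
1. ~(([]<>~p1 -> <>~p1) | <>(p1 & (p1 & ~p1))), w0
2. ~([]<>~p1 -> <>~p1), w0
3. ~<>(p1 & (p1 & ~p1)), w0
4. []<>~p1, w0
5. ~<>~p1, w0
6. ~(p1 & (p1 & ~p1)), w0
7. <>~p1, w0
8. p1, w0
9. ~(p1 & ~p1), w0
10. ~p1, w1
11. ~(p1 & (p1 & ~p1)), w1
12. <>~p1, w1
13. p1, w1
Accessibility: w0Rw0, w0Rw1, w1Rw1
Branch closes: p1 and ~p1 both at w1.
Every branch closes (one shown): valid in T, hence also in S4, S5 (every theorem of T is a theorem of S4 and S5).

T, S4, S5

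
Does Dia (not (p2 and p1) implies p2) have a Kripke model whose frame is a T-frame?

1. Dia (not (p2 and p1) implies p2), u
2. not (p2 and p1) implies p2, v
3. p2, v
Accessibility: uRu, uRv, vRv

Yes, satisfiable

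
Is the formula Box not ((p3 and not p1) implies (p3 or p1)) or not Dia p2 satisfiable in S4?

Satisfiable (open branch found)

1. Box not ((p3 and not p1) implies (p3 or p1)) or not Dia p2, u
2. not Dia p2, u   [or-rule on 1 (branches; this branch)]
3. not p2, u   [neg-Dia-rule on 2 via uRu]
Accessibility: uRu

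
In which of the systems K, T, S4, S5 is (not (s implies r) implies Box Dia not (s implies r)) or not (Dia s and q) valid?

S5

S4-tableau for the negation not ((not (s implies r) implies Box Dia not (s implies r)) or not (Dia s and q)):
1. not ((not (s implies r) implies Box Dia not (s implies r)) or not (Dia s and q)), 0
2. not (not (s implies r) implies Box Dia not (s implies r)), 0
3. Dia s and q, 0
4. not (s implies r), 0
5. not Box Dia not (s implies r), 0
6. Dia s, 0
7. q, 0
8. s, 0
9. not r, 0
10. not Dia not (s implies r), 1
11. s implies r, 1
12. r, 1
13. s, 2
Accessibility: 0R0, 0R1, 0R2, 1R1, 2R2
Complete open branch: countermodel on an S4-frame, so not valid in S4, nor in K, T (the same frame is also a K-frame and a T-frame).
S5-tableau for the negation not ((not (s implies r) implies Box Dia not (s implies r)) or not (Dia s and q)):
1. not ((not (s implies r) implies Box Dia not (s implies r)) or not (Dia s and q)), 0
2. not (not (s implies r) implies Box Dia not (s implies r)), 0
3. Dia s and q, 0
4. not (s implies r), 0
5. not Box Dia not (s implies r), 0
6. Dia s, 0
7. q, 0
8. s, 0
9. not r, 0
10. not Dia not (s implies r), 1
11. s implies r, 0
12. s implies r, 1
13. r, 0
Accessibility: 0R0, 0R1, 1R0, 1R1
Branch closes: r and not r both at 0.
Every branch closes (one shown): valid in S5.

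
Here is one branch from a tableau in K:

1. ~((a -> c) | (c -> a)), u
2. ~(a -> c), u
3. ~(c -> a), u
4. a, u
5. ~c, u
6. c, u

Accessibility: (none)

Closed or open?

Both c and ~c appear at u.

Closed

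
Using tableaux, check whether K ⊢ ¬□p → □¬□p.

Not valid

Tableau for the negation ¬(¬□p → □¬□p):
1. ¬(¬□p → □¬□p), w0
2. ¬□p, w0   [¬→-rule on 1]
3. ¬□¬□p, w0   [¬→-rule on 1]
4. ¬p, w1   [¬□-rule on 2: fresh world w1, w0Rw1]
5. □p, w2   [¬□-rule on 3: fresh world w2, w0Rw2]
Accessibility: w0Rw1, w0Rw2
The negation has an open branch (countermodel exists).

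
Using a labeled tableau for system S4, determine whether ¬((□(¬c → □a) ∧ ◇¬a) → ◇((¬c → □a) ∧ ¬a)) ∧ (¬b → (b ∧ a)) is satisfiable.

1. ¬((□(¬c → □a) ∧ ◇¬a) → ◇((¬c → □a) ∧ ¬a)) ∧ (¬b → (b ∧ a)), u
2. ¬((□(¬c → □a) ∧ ◇¬a) → ◇((¬c → □a) ∧ ¬a)), u   [∧-rule on 1]
3. ¬b → (b ∧ a), u   [∧-rule on 1]
4. □(¬c → □a) ∧ ◇¬a, u   [¬→-rule on 2]
5. ¬◇((¬c → □a) ∧ ¬a), u   [¬→-rule on 2]
6. □(¬c → □a), u   [∧-rule on 4]
7. ◇¬a, u   [∧-rule on 4]
8. ¬((¬c → □a) ∧ ¬a), u   [¬◇-rule on 5 via uRu]
9. ¬c → □a, u   [□-rule on 6 via uRu]
10. b ∧ a, u   [→-rule on 3 (branches; this branch)]
11. b, u   [∧-rule on 10]
12. a, u   [∧-rule on 10]
13. c, u   [→-rule on 9 (branches; this branch)]
14. ¬a, v   [◇-rule on 7: fresh world v, uRv]
15. ¬((¬c → □a) ∧ ¬a), v   [¬◇-rule on 5 via uRv]
16. ¬c → □a, v   [□-rule on 6 via uRv]
17. ¬(¬c → □a), v   [¬∧-rule on 15 (branches; this branch)]
18. ¬c, v   [¬→-rule on 17]
19. ¬□a, v   [¬→-rule on 17]
20. □a, v   [→-rule on 16 (branches; this branch)]
21. a, v   [□-rule on 20 via vRv]
Accessibility: uRu, uRv, vRv
Branch closes: a and ¬a both at v.
Every branch closes; the branch above is one of them.

Unsatisfiable (every branch closes)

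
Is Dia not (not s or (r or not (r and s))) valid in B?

Not valid

Tableau for the negation not Dia not (not s or (r or not (r and s))):
1. not Dia not (not s or (r or not (r and s))), w0
2. not s or (r or not (r and s)), w0
3. r or not (r and s), w0
4. not (r and s), w0
5. not s, w0
Accessibility: w0Rw0
The negation has an open branch (countermodel exists).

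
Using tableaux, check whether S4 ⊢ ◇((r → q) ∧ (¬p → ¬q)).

Tableau for the negation ¬◇((r → q) ∧ (¬p → ¬q)):
1. ¬◇((r → q) ∧ (¬p → ¬q)), 0
2. ¬((r → q) ∧ (¬p → ¬q)), 0
3. ¬(¬p → ¬q), 0
4. ¬p, 0
5. q, 0
Accessibility: 0R0
The negation has an open branch (countermodel exists).

Not valid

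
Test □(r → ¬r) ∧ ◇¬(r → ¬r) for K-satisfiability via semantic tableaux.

Unsatisfiable

1. □(r → ¬r) ∧ ◇¬(r → ¬r), 0
2. □(r → ¬r), 0   [∧-rule on 1]
3. ◇¬(r → ¬r), 0   [∧-rule on 1]
4. ¬(r → ¬r), 1   [◇-rule on 3: fresh world 1, 0R1]
5. r, 1   [¬→-rule on 4]
6. r → ¬r, 1   [□-rule on 2 via 0R1]
7. ¬r, 1   [→-rule on 6 (branches; this branch)]
Accessibility: 0R1
Branch closes: r and ¬r both at 1.
(One branch shown.) All branches close.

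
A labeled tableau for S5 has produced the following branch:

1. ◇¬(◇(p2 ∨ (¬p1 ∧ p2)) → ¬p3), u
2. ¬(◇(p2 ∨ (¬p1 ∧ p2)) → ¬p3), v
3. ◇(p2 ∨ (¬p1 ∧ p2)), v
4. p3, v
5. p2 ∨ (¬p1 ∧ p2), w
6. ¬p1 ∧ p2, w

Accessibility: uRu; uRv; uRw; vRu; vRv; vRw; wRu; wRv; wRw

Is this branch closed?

Open

No atom appears with both signs at the same world.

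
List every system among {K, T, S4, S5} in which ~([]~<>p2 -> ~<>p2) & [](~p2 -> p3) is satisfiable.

T-tableau for the formula:
1. ~([]~<>p2 -> ~<>p2) & [](~p2 -> p3), 0
2. ~([]~<>p2 -> ~<>p2), 0   [&-rule on 1]
3. [](~p2 -> p3), 0   [&-rule on 1]
4. []~<>p2, 0   [~->-rule on 2]
5. <>p2, 0   [~->-rule on 2]
6. ~p2 -> p3, 0   [[]-rule on 3 via 0R0]
7. ~<>p2, 0   [[]-rule on 4 via 0R0]
8. ~p2, 0   [~<>-rule on 7 via 0R0]
9. p3, 0   [->-rule on 6 (branches; this branch)]
10. p2, 1   [<>-rule on 5: fresh world 1, 0R1]
11. ~p2 -> p3, 1   [[]-rule on 3 via 0R1]
12. ~<>p2, 1   [[]-rule on 4 via 0R1]
13. ~p2, 1   [~<>-rule on 7 via 0R1]
Accessibility: 0R0, 0R1, 1R1
Branch closes: p2 and ~p2 both at 1.
Every branch closes (one shown): unsatisfiable in T, hence also in S4, S5 (every S4/S5-frame is a T-frame).
K-tableau for the formula:
1. ~([]~<>p2 -> ~<>p2) & [](~p2 -> p3), 0
2. ~([]~<>p2 -> ~<>p2), 0   [&-rule on 1]
3. [](~p2 -> p3), 0   [&-rule on 1]
4. []~<>p2, 0   [~->-rule on 2]
5. <>p2, 0   [~->-rule on 2]
6. p2, 1   [<>-rule on 5: fresh world 1, 0R1]
7. ~p2 -> p3, 1   [[]-rule on 3 via 0R1]
8. ~<>p2, 1   [[]-rule on 4 via 0R1]
9. p3, 1   [->-rule on 7 (branches; this branch)]
Accessibility: 0R1
Complete open branch: satisfiable in K.

K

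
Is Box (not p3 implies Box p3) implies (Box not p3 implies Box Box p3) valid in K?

Valid in K

Tableau for the negation not (Box (not p3 implies Box p3) implies (Box not p3 implies Box Box p3)):
1. not (Box (not p3 implies Box p3) implies (Box not p3 implies Box Box p3)), 0
2. Box (not p3 implies Box p3), 0   [neg-implies-rule on 1]
3. not (Box not p3 implies Box Box p3), 0   [neg-implies-rule on 1]
4. Box not p3, 0   [neg-implies-rule on 3]
5. not Box Box p3, 0   [neg-implies-rule on 3]
6. not Box p3, 1   [neg-Box-rule on 5: fresh world 1, 0R1]
7. not p3 implies Box p3, 1   [Box-rule on 2 via 0R1]
8. not p3, 1   [Box-rule on 4 via 0R1]
9. Box p3, 1   [implies-rule on 7 (branches; this branch)]
10. not p3, 2   [neg-Box-rule on 6: fresh world 2, 1R2]
11. p3, 2   [Box-rule on 9 via 1R2]
Accessibility: 0R1, 1R2
Branch closes: p3 and not p3 both at 2.
Every branch of the negation's tableau closes; the branch above is one of them.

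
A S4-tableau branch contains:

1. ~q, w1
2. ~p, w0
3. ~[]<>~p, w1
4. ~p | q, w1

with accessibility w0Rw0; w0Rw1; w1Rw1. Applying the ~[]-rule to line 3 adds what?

a fresh world w2 with w1Rw2, and ~<>~p at w2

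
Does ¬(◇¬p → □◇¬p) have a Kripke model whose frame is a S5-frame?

Unsatisfiable

1. ¬(◇¬p → □◇¬p), 0
2. ◇¬p, 0
3. ¬□◇¬p, 0
4. ¬p, 1
5. ¬◇¬p, 2
6. p, 0
7. p, 1
Accessibility: 0R0, 0R1, 0R2, 1R0, 1R1, 1R2, 2R0, 2R1, 2R2
Branch closes: p and ¬p both at 1.
Every branch closes; the branch above is one of them.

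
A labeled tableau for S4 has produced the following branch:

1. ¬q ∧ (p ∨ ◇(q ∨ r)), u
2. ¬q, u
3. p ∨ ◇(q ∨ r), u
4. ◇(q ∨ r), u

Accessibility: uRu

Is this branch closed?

No world carries both an atom and its negation.

No, open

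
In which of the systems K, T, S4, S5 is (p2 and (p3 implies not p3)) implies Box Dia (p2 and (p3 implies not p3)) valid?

S5

S5-tableau for the negation not ((p2 and (p3 implies not p3)) implies Box Dia (p2 and (p3 implies not p3))):
1. not ((p2 and (p3 implies not p3)) implies Box Dia (p2 and (p3 implies not p3))), 0
2. p2 and (p3 implies not p3), 0
3. not Box Dia (p2 and (p3 implies not p3)), 0
4. p2, 0
5. p3 implies not p3, 0
6. not p3, 0
7. not Dia (p2 and (p3 implies not p3)), 1
8. not (p2 and (p3 implies not p3)), 0
9. not (p2 and (p3 implies not p3)), 1
10. not (p3 implies not p3), 0
11. p3, 0
Accessibility: 0R0, 0R1, 1R0, 1R1
Branch closes: p3 and not p3 both at 0.
Every branch closes (one shown): valid in S5.
S4-tableau for the negation not ((p2 and (p3 implies not p3)) implies Box Dia (p2 and (p3 implies not p3))):
1. not ((p2 and (p3 implies not p3)) implies Box Dia (p2 and (p3 implies not p3))), 0
2. p2 and (p3 implies not p3), 0
3. not Box Dia (p2 and (p3 implies not p3)), 0
4. p2, 0
5. p3 implies not p3, 0
6. not p3, 0
7. not Dia (p2 and (p3 implies not p3)), 1
8. not (p2 and (p3 implies not p3)), 1
9. not (p3 implies not p3), 1
10. p3, 1
Accessibility: 0R0, 0R1, 1R1
Complete open branch: countermodel on an S4-frame, so not valid in S4, nor in K, T (the same frame is also a K-frame and a T-frame).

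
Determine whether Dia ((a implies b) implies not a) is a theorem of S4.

Tableau for the negation not Dia ((a implies b) implies not a):
1. not Dia ((a implies b) implies not a), u
2. not ((a implies b) implies not a), u   [neg-Dia-rule on 1 via uRu]
3. a implies b, u   [neg-implies-rule on 2]
4. a, u   [neg-implies-rule on 2]
5. b, u   [implies-rule on 3 (branches; this branch)]
Accessibility: uRu
The negation has an open branch (countermodel exists).

Invalid (countermodel exists)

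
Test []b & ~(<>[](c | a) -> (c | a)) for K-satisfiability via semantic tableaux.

Yes, satisfiable

1. []b & ~(<>[](c | a) -> (c | a)), 0
2. []b, 0
3. ~(<>[](c | a) -> (c | a)), 0
4. <>[](c | a), 0
5. ~(c | a), 0
6. ~c, 0
7. ~a, 0
8. [](c | a), 1
9. b, 1
Accessibility: 0R1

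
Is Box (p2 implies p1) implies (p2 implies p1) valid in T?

Tableau for the negation not (Box (p2 implies p1) implies (p2 implies p1)):
1. not (Box (p2 implies p1) implies (p2 implies p1)), w0
2. Box (p2 implies p1), w0
3. not (p2 implies p1), w0
4. p2, w0
5. not p1, w0
6. p2 implies p1, w0
7. p1, w0
Accessibility: w0Rw0
Branch closes: p1 and not p1 both at w0.
Every branch of the negation's tableau closes; the branch above is one of them.

Valid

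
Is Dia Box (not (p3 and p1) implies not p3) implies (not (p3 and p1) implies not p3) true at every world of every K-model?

Tableau for the negation not (Dia Box (not (p3 and p1) implies not p3) implies (not (p3 and p1) implies not p3)):
1. not (Dia Box (not (p3 and p1) implies not p3) implies (not (p3 and p1) implies not p3)), w0
2. Dia Box (not (p3 and p1) implies not p3), w0
3. not (not (p3 and p1) implies not p3), w0
4. not (p3 and p1), w0
5. p3, w0
6. not p1, w0
7. Box (not (p3 and p1) implies not p3), w1
Accessibility: w0Rw1
The negation has an open branch (countermodel exists).

Not valid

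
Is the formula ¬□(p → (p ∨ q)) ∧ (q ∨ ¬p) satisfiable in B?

1. ¬□(p → (p ∨ q)) ∧ (q ∨ ¬p), 0
2. ¬□(p → (p ∨ q)), 0   [∧-rule on 1]
3. q ∨ ¬p, 0   [∧-rule on 1]
4. ¬p, 0   [∨-rule on 3 (branches; this branch)]
5. ¬(p → (p ∨ q)), 1   [¬□-rule on 2: fresh world 1, 0R1]
6. p, 1   [¬→-rule on 5]
7. ¬(p ∨ q), 1   [¬→-rule on 5]
8. ¬p, 1   [¬∨-rule on 7]
9. ¬q, 1   [¬∨-rule on 7]
Accessibility: 0R0, 0R1, 1R0, 1R1
Branch closes: p and ¬p both at 1.
All branches of the tableau close; one closing branch shown above.

Unsatisfiable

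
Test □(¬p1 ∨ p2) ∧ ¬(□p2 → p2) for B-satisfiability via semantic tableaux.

1. □(¬p1 ∨ p2) ∧ ¬(□p2 → p2), 0
2. □(¬p1 ∨ p2), 0   [∧-rule on 1]
3. ¬(□p2 → p2), 0   [∧-rule on 1]
4. □p2, 0   [¬→-rule on 3]
5. ¬p2, 0   [¬→-rule on 3]
6. ¬p1 ∨ p2, 0   [□-rule on 2 via 0R0]
7. p2, 0   [□-rule on 4 via 0R0]
Accessibility: 0R0
Branch closes: p2 and ¬p2 both at 0.
(One branch shown.) All branches close.

Unsatisfiable (every branch closes)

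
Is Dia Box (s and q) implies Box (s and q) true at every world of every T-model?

Tableau for the negation not (Dia Box (s and q) implies Box (s and q)):
1. not (Dia Box (s and q) implies Box (s and q)), u
2. Dia Box (s and q), u   [neg-implies-rule on 1]
3. not Box (s and q), u   [neg-implies-rule on 1]
4. Box (s and q), v   [Dia-rule on 2: fresh world v, uRv]
5. s and q, v   [Box-rule on 4 via vRv]
6. s, v   [and-rule on 5]
7. q, v   [and-rule on 5]
8. not (s and q), w   [neg-Box-rule on 3: fresh world w, uRw]
9. not q, w   [neg-and-rule on 8 (branches; this branch)]
Accessibility: uRu, uRv, uRw, vRv, wRw
The negation has an open branch (countermodel exists).

No, not valid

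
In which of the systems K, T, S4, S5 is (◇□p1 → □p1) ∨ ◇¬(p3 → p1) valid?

S4-tableau for the negation ¬((◇□p1 → □p1) ∨ ◇¬(p3 → p1)):
1. ¬((◇□p1 → □p1) ∨ ◇¬(p3 → p1)), w0
2. ¬(◇□p1 → □p1), w0
3. ¬◇¬(p3 → p1), w0
4. ◇□p1, w0
5. ¬□p1, w0
6. p3 → p1, w0
7. p1, w0
8. □p1, w1
9. p3 → p1, w1
10. p1, w1
11. ¬p1, w2
12. p3 → p1, w2
13. ¬p3, w2
Accessibility: w0Rw0, w0Rw1, w0Rw2, w1Rw1, w2Rw2
Complete open branch: countermodel on an S4-frame, so not valid in S4, nor in K, T (the same frame is also a K-frame and a T-frame).
S5-tableau for the negation ¬((◇□p1 → □p1) ∨ ◇¬(p3 → p1)):
1. ¬((◇□p1 → □p1) ∨ ◇¬(p3 → p1)), w0
2. ¬(◇□p1 → □p1), w0
3. ¬◇¬(p3 → p1), w0
4. ◇□p1, w0
5. ¬□p1, w0
6. p3 → p1, w0
7. ¬p3, w0
8. □p1, w1
9. p3 → p1, w1
10. p1, w0
11. p1, w1
12. ¬p1, w2
13. p3 → p1, w2
14. p1, w2
Accessibility: w0Rw0, w0Rw1, w0Rw2, w1Rw0, w1Rw1, w1Rw2, w2Rw0, w2Rw1, w2Rw2
Branch closes: p1 and ¬p1 both at w2.
Every branch closes (one shown): valid in S5.

S5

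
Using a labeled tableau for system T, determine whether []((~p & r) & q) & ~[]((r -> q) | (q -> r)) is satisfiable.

1. []((~p & r) & q) & ~[]((r -> q) | (q -> r)), 0
2. []((~p & r) & q), 0
3. ~[]((r -> q) | (q -> r)), 0
4. (~p & r) & q, 0
5. ~p & r, 0
6. q, 0
7. ~p, 0
8. r, 0
9. ~((r -> q) | (q -> r)), 1
10. ~(r -> q), 1
11. ~(q -> r), 1
12. r, 1
13. ~q, 1
14. q, 1
15. ~r, 1
Accessibility: 0R0, 0R1, 1R1
Branch closes: q and ~q both at 1.
(One branch shown.) All branches close.

Unsatisfiable (every branch closes)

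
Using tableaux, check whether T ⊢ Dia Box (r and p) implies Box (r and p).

Not valid

Tableau for the negation not (Dia Box (r and p) implies Box (r and p)):
1. not (Dia Box (r and p) implies Box (r and p)), 0
2. Dia Box (r and p), 0   [neg-implies-rule on 1]
3. not Box (r and p), 0   [neg-implies-rule on 1]
4. Box (r and p), 1   [Dia-rule on 2: fresh world 1, 0R1]
5. r and p, 1   [Box-rule on 4 via 1R1]
6. r, 1   [and-rule on 5]
7. p, 1   [and-rule on 5]
8. not (r and p), 2   [neg-Box-rule on 3: fresh world 2, 0R2]
9. not p, 2   [neg-and-rule on 8 (branches; this branch)]
Accessibility: 0R0, 0R1, 0R2, 1R1, 2R2
The negation has an open branch (countermodel exists).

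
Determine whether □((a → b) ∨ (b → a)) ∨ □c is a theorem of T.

Tableau for the negation ¬(□((a → b) ∨ (b → a)) ∨ □c):
1. ¬(□((a → b) ∨ (b → a)) ∨ □c), w0
2. ¬□((a → b) ∨ (b → a)), w0
3. ¬□c, w0
4. ¬((a → b) ∨ (b → a)), w1
5. ¬(a → b), w1
6. ¬(b → a), w1
7. a, w1
8. ¬b, w1
9. b, w1
10. ¬a, w1
Accessibility: w0Rw0, w0Rw1, w1Rw1
Branch closes: b and ¬b both at w1.
Every branch of the negation's tableau closes; the branch above is one of them.

Valid in T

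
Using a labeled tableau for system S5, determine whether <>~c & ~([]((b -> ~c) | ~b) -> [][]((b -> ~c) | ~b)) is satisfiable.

No, unsatisfiable

1. <>~c & ~([]((b -> ~c) | ~b) -> [][]((b -> ~c) | ~b)), u
2. <>~c, u   [&-rule on 1]
3. ~([]((b -> ~c) | ~b) -> [][]((b -> ~c) | ~b)), u   [&-rule on 1]
4. []((b -> ~c) | ~b), u   [~->-rule on 3]
5. ~[][]((b -> ~c) | ~b), u   [~->-rule on 3]
6. (b -> ~c) | ~b, u   [[]-rule on 4 via uRu]
7. b -> ~c, u   [|-rule on 6 (branches; this branch)]
8. ~c, u   [->-rule on 7 (branches; this branch)]
9. ~c, v   [<>-rule on 2: fresh world v, uRv]
10. (b -> ~c) | ~b, v   [[]-rule on 4 via uRv]
11. b -> ~c, v   [|-rule on 10 (branches; this branch)]
12. ~[]((b -> ~c) | ~b), w   [~[]-rule on 5: fresh world w, uRw]
13. (b -> ~c) | ~b, w   [[]-rule on 4 via uRw]
14. b -> ~c, w   [|-rule on 13 (branches; this branch)]
15. ~c, w   [->-rule on 14 (branches; this branch)]
16. ~((b -> ~c) | ~b), x   [~[]-rule on 12: fresh world x, wRx]
17. ~(b -> ~c), x   [~|-rule on 16]
18. b, x   [~|-rule on 16]
19. c, x   [~->-rule on 17]
20. (b -> ~c) | ~b, x   [[]-rule on 4 via uRx]
21. b -> ~c, x   [|-rule on 20 (branches; this branch)]
22. ~c, x   [->-rule on 21 (branches; this branch)]
Accessibility: uRu, uRv, uRw, uRx, vRu, vRv, vRw, vRx, wRu, wRv, wRw, wRx, xRu, xRv, xRw, xRx
Branch closes: c and ~c both at x.
All branches of the tableau close; one closing branch shown above.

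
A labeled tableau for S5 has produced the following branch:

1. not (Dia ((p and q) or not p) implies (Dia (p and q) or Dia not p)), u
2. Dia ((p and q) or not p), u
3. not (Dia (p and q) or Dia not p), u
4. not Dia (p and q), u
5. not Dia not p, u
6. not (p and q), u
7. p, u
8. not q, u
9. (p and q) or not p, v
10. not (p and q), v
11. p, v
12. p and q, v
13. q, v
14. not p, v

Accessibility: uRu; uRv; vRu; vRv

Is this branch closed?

Both p and not p appear at v.

Closed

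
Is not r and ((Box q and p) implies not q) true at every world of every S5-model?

Tableau for the negation not (not r and ((Box q and p) implies not q)):
1. not (not r and ((Box q and p) implies not q)), 0
2. not ((Box q and p) implies not q), 0   [neg-and-rule on 1 (branches; this branch)]
3. Box q and p, 0   [neg-implies-rule on 2]
4. q, 0   [neg-implies-rule on 2]
5. Box q, 0   [and-rule on 3]
6. p, 0   [and-rule on 3]
Accessibility: 0R0
The negation has an open branch (countermodel exists).

Invalid (countermodel exists)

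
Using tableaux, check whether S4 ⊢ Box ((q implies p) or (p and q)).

Not valid

Tableau for the negation not Box ((q implies p) or (p and q)):
1. not Box ((q implies p) or (p and q)), w0
2. not ((q implies p) or (p and q)), w1
3. not (q implies p), w1
4. not (p and q), w1
5. q, w1
6. not p, w1
Accessibility: w0Rw0, w0Rw1, w1Rw1
The negation has an open branch (countermodel exists).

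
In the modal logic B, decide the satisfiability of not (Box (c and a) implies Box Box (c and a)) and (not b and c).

1. not (Box (c and a) implies Box Box (c and a)) and (not b and c), w0
2. not (Box (c and a) implies Box Box (c and a)), w0
3. not b and c, w0
4. Box (c and a), w0
5. not Box Box (c and a), w0
6. not b, w0
7. c, w0
8. c and a, w0
9. a, w0
10. not Box (c and a), w1
11. c and a, w1
12. c, w1
13. a, w1
14. not (c and a), w2
15. not a, w2
Accessibility: w0Rw0, w0Rw1, w1Rw0, w1Rw1, w1Rw2, w2Rw1, w2Rw2

Yes, satisfiable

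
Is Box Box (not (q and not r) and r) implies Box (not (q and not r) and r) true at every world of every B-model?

Valid in B

Tableau for the negation not (Box Box (not (q and not r) and r) implies Box (not (q and not r) and r)):
1. not (Box Box (not (q and not r) and r) implies Box (not (q and not r) and r)), u
2. Box Box (not (q and not r) and r), u   [neg-implies-rule on 1]
3. not Box (not (q and not r) and r), u   [neg-implies-rule on 1]
4. Box (not (q and not r) and r), u   [Box-rule on 2 via uRu]
5. not (q and not r) and r, u   [Box-rule on 4 via uRu]
6. not (q and not r), u   [and-rule on 5]
7. r, u   [and-rule on 5]
8. not (not (q and not r) and r), v   [neg-Box-rule on 3: fresh world v, uRv]
9. Box (not (q and not r) and r), v   [Box-rule on 2 via uRv]
10. not (q and not r) and r, v   [Box-rule on 4 via uRv]
11. not (q and not r), v   [and-rule on 10]
12. r, v   [and-rule on 10]
13. q and not r, v   [neg-and-rule on 8 (branches; this branch)]
14. q, v   [and-rule on 13]
15. not r, v   [and-rule on 13]
Accessibility: uRu, uRv, vRu, vRv
Branch closes: r and not r both at v.
All branches of the negation close; one closing branch shown above.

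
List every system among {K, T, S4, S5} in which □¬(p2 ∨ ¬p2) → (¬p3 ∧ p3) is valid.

K-tableau for the negation ¬(□¬(p2 ∨ ¬p2) → (¬p3 ∧ p3)):
1. ¬(□¬(p2 ∨ ¬p2) → (¬p3 ∧ p3)), 0
2. □¬(p2 ∨ ¬p2), 0
3. ¬(¬p3 ∧ p3), 0
4. ¬p3, 0
Complete open branch: countermodel on a K-frame, so not valid in K.
T-tableau for the negation ¬(□¬(p2 ∨ ¬p2) → (¬p3 ∧ p3)):
1. ¬(□¬(p2 ∨ ¬p2) → (¬p3 ∧ p3)), 0
2. □¬(p2 ∨ ¬p2), 0
3. ¬(¬p3 ∧ p3), 0
4. ¬(p2 ∨ ¬p2), 0
5. ¬p2, 0
6. p2, 0
Accessibility: 0R0
Branch closes: p2 and ¬p2 both at 0.
Every branch closes (one shown): valid in T, hence also in S4, S5 (every theorem of T is a theorem of S4 and S5).

T, S4, S5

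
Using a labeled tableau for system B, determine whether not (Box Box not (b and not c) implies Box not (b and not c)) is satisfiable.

1. not (Box Box not (b and not c) implies Box not (b and not c)), u
2. Box Box not (b and not c), u
3. not Box not (b and not c), u
4. Box not (b and not c), u
5. not (b and not c), u
6. c, u
7. b and not c, v
8. b, v
9. not c, v
10. Box not (b and not c), v
11. not (b and not c), v
12. c, v
Accessibility: uRu, uRv, vRu, vRv
Branch closes: c and not c both at v.
All branches of the tableau close; one closing branch shown above.

No, unsatisfiable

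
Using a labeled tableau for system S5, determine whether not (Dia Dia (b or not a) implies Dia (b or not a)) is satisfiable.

1. not (Dia Dia (b or not a) implies Dia (b or not a)), 0
2. Dia Dia (b or not a), 0   [neg-implies-rule on 1]
3. not Dia (b or not a), 0   [neg-implies-rule on 1]
4. not (b or not a), 0   [neg-Dia-rule on 3 via 0R0]
5. not b, 0   [neg-or-rule on 4]
6. a, 0   [neg-or-rule on 4]
7. Dia (b or not a), 1   [Dia-rule on 2: fresh world 1, 0R1]
8. not (b or not a), 1   [neg-Dia-rule on 3 via 0R1]
9. not b, 1   [neg-or-rule on 8]
10. a, 1   [neg-or-rule on 8]
11. b or not a, 2   [Dia-rule on 7: fresh world 2, 1R2]
12. not (b or not a), 2   [neg-Dia-rule on 3 via 0R2]
13. not b, 2   [neg-or-rule on 12]
14. a, 2   [neg-or-rule on 12]
15. not a, 2   [or-rule on 11 (branches; this branch)]
Accessibility: 0R0, 0R1, 0R2, 1R0, 1R1, 1R2, 2R0, 2R1, 2R2
Branch closes: a and not a both at 2.
(One branch shown.) All branches close.

Unsatisfiable (every branch closes)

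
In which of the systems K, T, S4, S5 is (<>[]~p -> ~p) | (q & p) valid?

S5-tableau for the negation ~((<>[]~p -> ~p) | (q & p)):
1. ~((<>[]~p -> ~p) | (q & p)), 0
2. ~(<>[]~p -> ~p), 0   [~|-rule on 1]
3. ~(q & p), 0   [~|-rule on 1]
4. <>[]~p, 0   [~->-rule on 2]
5. p, 0   [~->-rule on 2]
6. ~q, 0   [~&-rule on 3 (branches; this branch)]
7. []~p, 1   [<>-rule on 4: fresh world 1, 0R1]
8. ~p, 0   [[]-rule on 7 via 1R0]
Accessibility: 0R0, 0R1, 1R0, 1R1
Branch closes: p and ~p both at 0.
Every branch closes (one shown): valid in S5.
S4-tableau for the negation ~((<>[]~p -> ~p) | (q & p)):
1. ~((<>[]~p -> ~p) | (q & p)), 0
2. ~(<>[]~p -> ~p), 0   [~|-rule on 1]
3. ~(q & p), 0   [~|-rule on 1]
4. <>[]~p, 0   [~->-rule on 2]
5. p, 0   [~->-rule on 2]
6. ~q, 0   [~&-rule on 3 (branches; this branch)]
7. []~p, 1   [<>-rule on 4: fresh world 1, 0R1]
8. ~p, 1   [[]-rule on 7 via 1R1]
Accessibility: 0R0, 0R1, 1R1
Complete open branch: countermodel on an S4-frame, so not valid in S4, nor in K, T (the same frame is also a K-frame and a T-frame).

S5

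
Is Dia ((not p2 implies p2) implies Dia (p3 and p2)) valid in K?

Tableau for the negation not Dia ((not p2 implies p2) implies Dia (p3 and p2)):
1. not Dia ((not p2 implies p2) implies Dia (p3 and p2)), 0
The negation has an open branch (countermodel exists).

Invalid (countermodel exists)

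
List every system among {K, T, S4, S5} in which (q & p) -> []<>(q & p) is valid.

S5

S4-tableau for the negation ~((q & p) -> []<>(q & p)):
1. ~((q & p) -> []<>(q & p)), w0
2. q & p, w0   [~->-rule on 1]
3. ~[]<>(q & p), w0   [~->-rule on 1]
4. q, w0   [&-rule on 2]
5. p, w0   [&-rule on 2]
6. ~<>(q & p), w1   [~[]-rule on 3: fresh world w1, w0Rw1]
7. ~(q & p), w1   [~<>-rule on 6 via w1Rw1]
8. ~p, w1   [~&-rule on 7 (branches; this branch)]
Accessibility: w0Rw0, w0Rw1, w1Rw1
Complete open branch: countermodel on an S4-frame, so not valid in S4, nor in K, T (the same frame is also a K-frame and a T-frame).
S5-tableau for the negation ~((q & p) -> []<>(q & p)):
1. ~((q & p) -> []<>(q & p)), w0
2. q & p, w0   [~->-rule on 1]
3. ~[]<>(q & p), w0   [~->-rule on 1]
4. q, w0   [&-rule on 2]
5. p, w0   [&-rule on 2]
6. ~<>(q & p), w1   [~[]-rule on 3: fresh world w1, w0Rw1]
7. ~(q & p), w0   [~<>-rule on 6 via w1Rw0]
8. ~(q & p), w1   [~<>-rule on 6 via w1Rw1]
9. ~p, w0   [~&-rule on 7 (branches; this branch)]
Accessibility: w0Rw0, w0Rw1, w1Rw0, w1Rw1
Branch closes: p and ~p both at w0.
Every branch closes (one shown): valid in S5.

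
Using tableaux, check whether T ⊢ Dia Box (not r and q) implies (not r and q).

Invalid (countermodel exists)

Tableau for the negation not (Dia Box (not r and q) implies (not r and q)):
1. not (Dia Box (not r and q) implies (not r and q)), w0
2. Dia Box (not r and q), w0
3. not (not r and q), w0
4. not q, w0
5. Box (not r and q), w1
6. not r and q, w1
7. not r, w1
8. q, w1
Accessibility: w0Rw0, w0Rw1, w1Rw1
The negation has an open branch (countermodel exists).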